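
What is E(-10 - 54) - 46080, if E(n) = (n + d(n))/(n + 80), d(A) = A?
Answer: -46088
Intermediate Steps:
E(n) = 2*n/(80 + n) (E(n) = (n + n)/(n + 80) = (2*n)/(80 + n) = 2*n/(80 + n))
E(-10 - 54) - 46080 = 2*(-10 - 54)/(80 + (-10 - 54)) - 46080 = 2*(-64)/(80 - 64) - 46080 = 2*(-64)/16 - 46080 = 2*(-64)*(1/16) - 46080 = -8 - 46080 = -46088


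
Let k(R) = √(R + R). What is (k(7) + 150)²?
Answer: (150 + √14)² ≈ 23637.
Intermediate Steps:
k(R) = √2*√R (k(R) = √(2*R) = √2*√R)
(k(7) + 150)² = (√2*√7 + 150)² = (√14 + 150)² = (150 + √14)²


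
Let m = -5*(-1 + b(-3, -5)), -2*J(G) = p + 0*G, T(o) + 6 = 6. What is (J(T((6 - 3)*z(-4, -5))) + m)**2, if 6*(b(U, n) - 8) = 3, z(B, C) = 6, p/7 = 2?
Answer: 7921/4 ≈ 1980.3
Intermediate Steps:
p = 14 (p = 7*2 = 14)
b(U, n) = 17/2 (b(U, n) = 8 + (1/6)*3 = 8 + 1/2 = 17/2)
T(o) = 0 (T(o) = -6 + 6 = 0)
J(G) = -7 (J(G) = -(14 + 0*G)/2 = -(14 + 0)/2 = -1/2*14 = -7)
m = -75/2 (m = -5*(-1 + 17/2) = -5*15/2 = -75/2 ≈ -37.500)
(J(T((6 - 3)*z(-4, -5))) + m)**2 = (-7 - 75/2)**2 = (-89/2)**2 = 7921/4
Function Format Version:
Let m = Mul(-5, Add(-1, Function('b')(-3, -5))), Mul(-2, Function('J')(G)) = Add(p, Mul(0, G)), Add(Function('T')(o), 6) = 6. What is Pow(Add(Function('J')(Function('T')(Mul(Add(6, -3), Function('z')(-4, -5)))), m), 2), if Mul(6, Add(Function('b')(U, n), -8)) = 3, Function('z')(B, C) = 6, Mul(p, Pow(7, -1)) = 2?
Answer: Rational(7921, 4) ≈ 1980.3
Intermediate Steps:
p = 14 (p = Mul(7, 2) = 14)
Function('b')(U, n) = Rational(17, 2) (Function('b')(U, n) = Add(8, Mul(Rational(1, 6), 3)) = Add(8, Rational(1, 2)) = Rational(17, 2))
Function('T')(o) = 0 (Function('T')(o) = Add(-6, 6) = 0)
Function('J')(G) = -7 (Function('J')(G) = Mul(Rational(-1, 2), Add(14, Mul(0, G))) = Mul(Rational(-1, 2), Add(14, 0)) = Mul(Rational(-1, 2), 14) = -7)
m = Rational(-75, 2) (m = Mul(-5, Add(-1, Rational(17, 2))) = Mul(-5, Rational(15, 2)) = Rational(-75, 2) ≈ -37.500)
Pow(Add(Function('J')(Function('T')(Mul(Add(6, -3), Function('z')(-4, -5)))), m), 2) = Pow(Add(-7, Rational(-75, 2)), 2) = Pow(Rational(-89, 2), 2) = Rational(7921, 4)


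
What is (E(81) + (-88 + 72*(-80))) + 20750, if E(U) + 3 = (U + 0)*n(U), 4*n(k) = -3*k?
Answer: 39913/4 ≈ 9978.3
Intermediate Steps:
n(k) = -3*k/4 (n(k) = (-3*k)/4 = -3*k/4)
E(U) = -3 - 3*U²/4 (E(U) = -3 + (U + 0)*(-3*U/4) = -3 + U*(-3*U/4) = -3 - 3*U²/4)
(E(81) + (-88 + 72*(-80))) + 20750 = ((-3 - ¾*81²) + (-88 + 72*(-80))) + 20750 = ((-3 - ¾*6561) + (-88 - 5760)) + 20750 = ((-3 - 19683/4) - 5848) + 20750 = (-19695/4 - 5848) + 20750 = -43087/4 + 20750 = 39913/4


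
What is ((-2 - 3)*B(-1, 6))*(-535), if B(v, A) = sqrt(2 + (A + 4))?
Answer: 5350*sqrt(3) ≈ 9266.5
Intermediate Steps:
B(v, A) = sqrt(6 + A) (B(v, A) = sqrt(2 + (4 + A)) = sqrt(6 + A))
((-2 - 3)*B(-1, 6))*(-535) = ((-2 - 3)*sqrt(6 + 6))*(-535) = -10*sqrt(3)*(-535) = 5350*sqrt(3)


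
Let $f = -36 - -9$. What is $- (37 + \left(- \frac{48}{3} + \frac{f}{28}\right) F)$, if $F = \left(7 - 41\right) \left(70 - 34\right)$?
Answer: $- \frac{145609}{7} \approx -20801.0$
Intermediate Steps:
$f = -27$ ($f = -36 + 9 = -27$)
$F = -1224$ ($F = \left(-34\right) 36 = -1224$)
$- (37 + \left(- \frac{48}{3} + \frac{f}{28}\right) F) = - (37 + \left(- \frac{48}{3} - \frac{27}{28}\right) \left(-1224\right)) = - (37 + \left(\left(-48\right) \frac{1}{3} - \frac{27}{28}\right) \left(-1224\right)) = - (37 + \left(-16 - \frac{27}{28}\right) \left(-1224\right)) = - (37 - - \frac{145350}{7}) = - (37 + \frac{145350}{7}) = \left(-1\right) \frac{145609}{7} = - \frac{145609}{7}$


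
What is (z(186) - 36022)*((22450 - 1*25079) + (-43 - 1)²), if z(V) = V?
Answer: 24834348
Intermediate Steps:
(z(186) - 36022)*((22450 - 1*25079) + (-43 - 1)²) = (186 - 36022)*((22450 - 1*25079) + (-43 - 1)²) = -35836*((22450 - 25079) + (-44)²) = -35836*(-2629 + 1936) = -35836*(-693) = 24834348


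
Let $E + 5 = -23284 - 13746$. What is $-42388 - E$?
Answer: $-5353$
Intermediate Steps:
$E = -37035$ ($E = -5 - 37030 = -37035$)
$-42388 - E = -42388 - -37035 = -42388 + 37035 = -5353$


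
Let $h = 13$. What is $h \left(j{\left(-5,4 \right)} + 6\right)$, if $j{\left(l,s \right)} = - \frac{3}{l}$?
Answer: $\frac{429}{5} \approx 85.8$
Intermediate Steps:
$h \left(j{\left(-5,4 \right)} + 6\right) = 13 \left(- \frac{3}{-5} + 6\right) = 13 \left(\left(-3\right) \left(- \frac{1}{5}\right) + 6\right) = 13 \left(\frac{3}{5} + 6\right) = 13 \cdot \frac{33}{5} = \frac{429}{5}$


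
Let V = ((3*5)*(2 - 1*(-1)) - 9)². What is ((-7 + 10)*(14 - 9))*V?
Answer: 19440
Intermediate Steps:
V = 1296 (V = (15*(2 + 1) - 9)² = (15*3 - 9)² = (45 - 9)² = 36² = 1296)
((-7 + 10)*(14 - 9))*V = ((-7 + 10)*(14 - 9))*1296 = (3*5)*1296 = 15*1296 = 19440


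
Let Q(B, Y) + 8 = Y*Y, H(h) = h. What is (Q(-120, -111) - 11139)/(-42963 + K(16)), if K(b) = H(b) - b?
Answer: -1174/42963 ≈ -0.027326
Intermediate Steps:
Q(B, Y) = -8 + Y² (Q(B, Y) = -8 + Y*Y = -8 + Y²)
K(b) = 0 (K(b) = b - b = 0)
(Q(-120, -111) - 11139)/(-42963 + K(16)) = ((-8 + (-111)²) - 11139)/(-42963 + 0) = ((-8 + 12321) - 11139)/(-42963) = (12313 - 11139)*(-1/42963) = 1174*(-1/42963) = -1174/42963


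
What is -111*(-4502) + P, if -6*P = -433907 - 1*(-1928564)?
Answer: 501225/2 ≈ 2.5061e+5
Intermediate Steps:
P = -498219/2 (P = -(-433907 - 1*(-1928564))/6 = -(-433907 + 1928564)/6 = -⅙*1494657 = -498219/2 ≈ -2.4911e+5)
-111*(-4502) + P = -111*(-4502) - 498219/2 = -1*(-499722) - 498219/2 = 499722 - 498219/2 = 501225/2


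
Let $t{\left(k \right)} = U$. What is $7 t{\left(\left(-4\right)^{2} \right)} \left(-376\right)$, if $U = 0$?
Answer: $0$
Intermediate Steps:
$t{\left(k \right)} = 0$
$7 t{\left(\left(-4\right)^{2} \right)} \left(-376\right) = 7 \cdot 0 \left(-376\right) = 0 \left(-376\right) = 0$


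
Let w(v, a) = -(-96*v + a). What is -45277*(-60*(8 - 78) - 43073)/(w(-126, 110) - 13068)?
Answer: -1760052821/25274 ≈ -69639.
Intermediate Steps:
w(v, a) = -a + 96*v (w(v, a) = -(a - 96*v) = -a + 96*v)
-45277*(-60*(8 - 78) - 43073)/(w(-126, 110) - 13068) = -45277*(-60*(8 - 78) - 43073)/((-1*110 + 96*(-126)) - 13068) = -45277*(-60*(-70) - 43073)/((-110 - 12096) - 13068) = -45277*(4200 - 43073)/(-12206 - 13068) = -45277/((-25274/(-38873))) = -45277/((-25274*(-1/38873))) = -45277/25274/38873 = -45277*38873/25274 = -1760052821/25274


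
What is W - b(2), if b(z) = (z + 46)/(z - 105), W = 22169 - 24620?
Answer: -252405/103 ≈ -2450.5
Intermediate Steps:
W = -2451
b(z) = (46 + z)/(-105 + z)
W - b(2) = -2451 - (46 + 2)/(-105 + 2) = -2451 - 48/(-103) = -2451 - (-1)*48/103 = -2451 - 1*(-48/103) = -2451 + 48/103 = -252405/103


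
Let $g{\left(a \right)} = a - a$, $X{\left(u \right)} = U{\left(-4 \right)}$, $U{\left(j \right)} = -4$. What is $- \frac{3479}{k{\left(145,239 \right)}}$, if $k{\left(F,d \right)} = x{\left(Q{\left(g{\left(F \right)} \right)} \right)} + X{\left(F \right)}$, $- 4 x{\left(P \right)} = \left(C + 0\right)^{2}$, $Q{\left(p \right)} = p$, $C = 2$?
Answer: $\frac{3479}{5} \approx 695.8$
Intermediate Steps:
$X{\left(u \right)} = -4$
$g{\left(a \right)} = 0$
$x{\left(P \right)} = -1$ ($x{\left(P \right)} = - \frac{\left(2 + 0\right)^{2}}{4} = - \frac{2^{2}}{4} = \left(- \frac{1}{4}\right) 4 = -1$)
$k{\left(F,d \right)} = -5$ ($k{\left(F,d \right)} = -1 - 4 = -5$)
$- \frac{3479}{k{\left(145,239 \right)}} = - \frac{3479}{-5} = \left(-3479\right) \left(- \frac{1}{5}\right) = \frac{3479}{5}$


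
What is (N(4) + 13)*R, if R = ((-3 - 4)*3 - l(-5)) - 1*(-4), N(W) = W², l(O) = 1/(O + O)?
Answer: -4901/10 ≈ -490.10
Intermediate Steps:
l(O) = 1/(2*O)
R = -169/10 (R = ((-3 - 4)*3 - 1/(2*(-5))) - 1*(-4) = (-7*3 - (-1)/(2*5)) + 4 = (-21 - 1*(-⅒)) + 4 = (-21 + ⅒) + 4 = -209/10 + 4 = -169/10 ≈ -16.900)
(N(4) + 13)*R = (4² + 13)*(-169/10) = (16 + 13)*(-169/10) = 29*(-169/10) = -4901/10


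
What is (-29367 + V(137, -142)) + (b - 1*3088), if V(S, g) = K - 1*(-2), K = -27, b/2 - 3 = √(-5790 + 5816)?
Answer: -32474 + 2*√26 ≈ -32464.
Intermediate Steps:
b = 6 + 2*√26 (b = 6 + 2*√(-5790 + 5816) = 6 + 2*√26 ≈ 16.198)
V(S, g) = -25 (V(S, g) = -27 - 1*(-2) = -27 + 2 = -25)
(-29367 + V(137, -142)) + (b - 1*3088) = (-29367 - 25) + ((6 + 2*√26) - 1*3088) = -29392 + ((6 + 2*√26) - 3088) = -29392 + (-3082 + 2*√26) = -32474 + 2*√26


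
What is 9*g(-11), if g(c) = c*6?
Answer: -594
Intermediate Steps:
g(c) = 6*c
9*g(-11) = 9*(6*(-11)) = 9*(-66) = -594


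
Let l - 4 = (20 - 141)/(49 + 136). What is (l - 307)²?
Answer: 3155742976/34225 ≈ 92206.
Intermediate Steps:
l = 619/185 (l = 4 + (20 - 141)/(49 + 136) = 4 - 121/185 = 619/185 ≈ 3.3459)
(l - 307)² = (619/185 - 307)² = (-56176/185)² = 3155742976/34225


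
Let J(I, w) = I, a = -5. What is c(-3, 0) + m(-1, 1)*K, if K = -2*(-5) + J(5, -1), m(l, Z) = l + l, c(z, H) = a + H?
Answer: -35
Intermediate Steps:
c(z, H) = -5 + H
m(l, Z) = 2*l
K = 15 (K = -2*(-5) + 5 = 10 + 5 = 15)
c(-3, 0) + m(-1, 1)*K = (-5 + 0) + (2*(-1))*15 = -5 - 2*15 = -5 - 30 = -35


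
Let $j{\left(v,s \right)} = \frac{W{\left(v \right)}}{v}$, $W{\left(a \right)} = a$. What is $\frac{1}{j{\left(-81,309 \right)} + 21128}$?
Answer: $\frac{1}{21129} \approx 4.7328 \cdot 10^{-5}$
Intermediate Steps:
$j{\left(v,s \right)} = 1$ ($j{\left(v,s \right)} = \frac{v}{v} = 1$)
$\frac{1}{j{\left(-81,309 \right)} + 21128} = \frac{1}{1 + 21128} = \frac{1}{21129}$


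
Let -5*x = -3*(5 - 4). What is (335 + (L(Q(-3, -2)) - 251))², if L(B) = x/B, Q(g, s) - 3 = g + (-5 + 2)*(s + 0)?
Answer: 707281/100 ≈ 7072.8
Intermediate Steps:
Q(g, s) = 3 + g - 3*s (Q(g, s) = 3 + (g + (-5 + 2)*(s + 0)) = 3 + (g - 3*s) = 3 + g - 3*s)
x = ⅗ (x = -(-3)*(5 - 4)/5 = -(-3)/5 = -⅕*(-3) = ⅗ ≈ 0.60000)
L(B) = 3/(5*B)
(335 + (L(Q(-3, -2)) - 251))² = (335 + (3/(5*(3 - 3 - 3*(-2))) - 251))² = (335 + (3/(5*(3 - 3 + 6)) - 251))² = (335 + ((⅗)/6 - 251))² = (335 + ((⅗)*(⅙) - 251))² = (335 + (⅒ - 251))² = (335 - 2509/10)² = (841/10)² = 707281/100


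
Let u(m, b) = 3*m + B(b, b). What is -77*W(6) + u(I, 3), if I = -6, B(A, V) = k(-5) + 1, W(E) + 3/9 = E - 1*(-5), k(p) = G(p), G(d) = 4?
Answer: -2503/3 ≈ -834.33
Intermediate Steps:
k(p) = 4
W(E) = 14/3 + E (W(E) = -⅓ + (E - 1*(-5)) = -⅓ + (E + 5) = -⅓ + (5 + E) = 14/3 + E)
B(A, V) = 5 (B(A, V) = 4 + 1 = 5)
u(m, b) = 5 + 3*m (u(m, b) = 3*m + 5 = 5 + 3*m)
-77*W(6) + u(I, 3) = -77*(14/3 + 6) + (5 + 3*(-6)) = -77*32/3 + (5 - 18) = -2464/3 - 13 = -2503/3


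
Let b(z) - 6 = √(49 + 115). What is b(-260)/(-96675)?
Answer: -2/32225 - 2*√41/96675 ≈ -0.00019453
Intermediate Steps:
b(z) = 6 + 2*√41 (b(z) = 6 + √(49 + 115) = 6 + √164 = 6 + 2*√41)
b(-260)/(-96675) = (6 + 2*√41)/(-96675) = (6 + 2*√41)*(-1/96675) = -2/32225 - 2*√41/96675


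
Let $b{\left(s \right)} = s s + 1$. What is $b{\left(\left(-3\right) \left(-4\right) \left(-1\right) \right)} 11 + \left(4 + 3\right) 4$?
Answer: $1623$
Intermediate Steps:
$b{\left(s \right)} = 1 + s^{2}$ ($b{\left(s \right)} = s^{2} + 1 = 1 + s^{2}$)
$b{\left(\left(-3\right) \left(-4\right) \left(-1\right) \right)} 11 + \left(4 + 3\right) 4 = \left(1 + \left(\left(-3\right) \left(-4\right) \left(-1\right)\right)^{2}\right) 11 + \left(4 + 3\right) 4 = \left(1 + \left(12 \left(-1\right)\right)^{2}\right) 11 + 7 \cdot 4 = \left(1 + \left(-12\right)^{2}\right) 11 + 28 = \left(1 + 144\right) 11 + 28 = 145 \cdot 11 + 28 = 1595 + 28 = 1623$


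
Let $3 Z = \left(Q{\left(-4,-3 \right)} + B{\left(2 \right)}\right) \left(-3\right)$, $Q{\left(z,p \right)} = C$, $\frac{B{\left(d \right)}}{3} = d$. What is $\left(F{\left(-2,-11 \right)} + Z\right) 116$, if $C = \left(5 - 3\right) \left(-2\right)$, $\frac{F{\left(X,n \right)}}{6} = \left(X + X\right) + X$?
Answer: $-4408$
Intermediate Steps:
$B{\left(d \right)} = 3 d$
$F{\left(X,n \right)} = 18 X$ ($F{\left(X,n \right)} = 6 \left(\left(X + X\right) + X\right) = 6 \left(2 X + X\right) = 6 \cdot 3 X = 18 X$)
$C = -4$ ($C = 2 \left(-2\right) = -4$)
$Q{\left(z,p \right)} = -4$
$Z = -2$ ($Z = \frac{\left(-4 + 3 \cdot 2\right) \left(-3\right)}{3} = \frac{\left(-4 + 6\right) \left(-3\right)}{3} = \frac{2 \left(-3\right)}{3} = \frac{1}{3} \left(-6\right) = -2$)
$\left(F{\left(-2,-11 \right)} + Z\right) 116 = \left(18 \left(-2\right) - 2\right) 116 = \left(-36 - 2\right) 116 = \left(-38\right) 116 = -4408$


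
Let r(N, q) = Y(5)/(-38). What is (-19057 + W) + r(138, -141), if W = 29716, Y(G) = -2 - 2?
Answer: 202523/19 ≈ 10659.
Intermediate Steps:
Y(G) = -4
r(N, q) = 2/19 (r(N, q) = -4/(-38) = -4*(-1/38) = 2/19)
(-19057 + W) + r(138, -141) = (-19057 + 29716) + 2/19 = 10659 + 2/19 = 202523/19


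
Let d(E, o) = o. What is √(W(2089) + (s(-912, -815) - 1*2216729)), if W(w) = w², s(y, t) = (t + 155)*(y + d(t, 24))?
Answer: 2*√683318 ≈ 1653.3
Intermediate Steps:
s(y, t) = (24 + y)*(155 + t) (s(y, t) = (t + 155)*(y + 24) = (155 + t)*(24 + y) = (24 + y)*(155 + t))
√(W(2089) + (s(-912, -815) - 1*2216729)) = √(2089² + ((3720 + 24*(-815) + 155*(-912) - 815*(-912)) - 1*2216729)) = √(4363921 + ((3720 - 19560 - 141360 + 743280) - 2216729)) = √(4363921 + (586080 - 2216729)) = √(4363921 - 1630649) = √2733272 = 2*√683318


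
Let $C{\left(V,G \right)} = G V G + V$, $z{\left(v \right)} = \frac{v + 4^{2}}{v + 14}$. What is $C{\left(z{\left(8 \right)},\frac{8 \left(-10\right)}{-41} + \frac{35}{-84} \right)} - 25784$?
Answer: $- \frac{5720451239}{221892} \approx -25780.0$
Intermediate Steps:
$z{\left(v \right)} = \frac{16 + v}{14 + v}$ ($z{\left(v \right)} = \frac{v + 16}{14 + v} = \frac{16 + v}{14 + v}$)
$C{\left(V,G \right)} = V + V G^{2}$ ($C{\left(V,G \right)} = V G^{2} + V = V + V G^{2}$)
$C{\left(z{\left(8 \right)},\frac{8 \left(-10\right)}{-41} + \frac{35}{-84} \right)} - 25784 = \frac{16 + 8}{14 + 8} \left(1 + \left(\frac{8 \left(-10\right)}{-41} + \frac{35}{-84}\right)^{2}\right) - 25784 = \frac{1}{22} \cdot 24 \left(1 + \left(\left(-80\right) \left(- \frac{1}{41}\right) + 35 \left(- \frac{1}{84}\right)\right)^{2}\right) - 25784 = \frac{1}{22} \cdot 24 \left(1 + \left(\frac{80}{41} - \frac{5}{12}\right)^{2}\right) - 25784 = \frac{12 \left(1 + \left(\frac{755}{492}\right)^{2}\right)}{11} - 25784 = \frac{12 \left(1 + \frac{570025}{242064}\right)}{11} - 25784 = \frac{12}{11} \cdot \frac{812089}{242064} - 25784 = \frac{812089}{221892} - 25784 = - \frac{5720451239}{221892}$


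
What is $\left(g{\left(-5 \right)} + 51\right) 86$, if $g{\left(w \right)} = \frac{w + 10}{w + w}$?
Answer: $4343$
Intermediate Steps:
$g{\left(w \right)} = \frac{10 + w}{2 w}$
$\left(g{\left(-5 \right)} + 51\right) 86 = \left(\frac{10 - 5}{2 \left(-5\right)} + 51\right) 86 = \left(\frac{1}{2} \left(- \frac{1}{5}\right) 5 + 51\right) 86 = \left(- \frac{1}{2} + 51\right) 86 = \frac{101}{2} \cdot 86 = 4343$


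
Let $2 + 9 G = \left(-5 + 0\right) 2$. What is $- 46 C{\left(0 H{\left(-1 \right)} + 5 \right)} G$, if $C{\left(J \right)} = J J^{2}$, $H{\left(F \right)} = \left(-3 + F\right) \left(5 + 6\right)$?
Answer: $\frac{23000}{3} \approx 7666.7$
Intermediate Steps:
$H{\left(F \right)} = -33 + 11 F$ ($H{\left(F \right)} = \left(-3 + F\right) 11 = -33 + 11 F$)
$C{\left(J \right)} = J^{3}$
$G = - \frac{4}{3}$ ($G = - \frac{2}{9} + \frac{\left(-5 + 0\right) 2}{9} = - \frac{2}{9} + \frac{\left(-5\right) 2}{9} = - \frac{2}{9} + \frac{1}{9} \left(-10\right) = - \frac{2}{9} - \frac{10}{9} = - \frac{4}{3} \approx -1.3333$)
$- 46 C{\left(0 H{\left(-1 \right)} + 5 \right)} G = - 46 \left(0 \left(-33 + 11 \left(-1\right)\right) + 5\right)^{3} \left(- \frac{4}{3}\right) = - 46 \left(0 \left(-33 - 11\right) + 5\right)^{3} \left(- \frac{4}{3}\right) = - 46 \left(0 \left(-44\right) + 5\right)^{3} \left(- \frac{4}{3}\right) = - 46 \left(0 + 5\right)^{3} \left(- \frac{4}{3}\right) = - 46 \cdot 5^{3} \left(- \frac{4}{3}\right) = \left(-46\right) 125 \left(- \frac{4}{3}\right) = \left(-5750\right) \left(- \frac{4}{3}\right) = \frac{23000}{3}$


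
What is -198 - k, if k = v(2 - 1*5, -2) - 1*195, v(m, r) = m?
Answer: 0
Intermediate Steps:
k = -198 (k = (2 - 1*5) - 1*195 = (2 - 5) - 195 = -3 - 195 = -198)
-198 - k = -198 - 1*(-198) = -198 + 198 = 0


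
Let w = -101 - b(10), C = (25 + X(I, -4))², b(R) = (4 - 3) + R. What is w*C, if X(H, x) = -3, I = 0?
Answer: -54208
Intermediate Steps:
b(R) = 1 + R
C = 484 (C = (25 - 3)² = 22² = 484)
w = -112 (w = -101 - (1 + 10) = -101 - 1*11 = -101 - 11 = -112)
w*C = -112*484 = -54208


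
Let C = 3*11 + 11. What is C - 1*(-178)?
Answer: 222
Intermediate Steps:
C = 44 (C = 33 + 11 = 44)
C - 1*(-178) = 44 - 1*(-178) = 44 + 178 = 222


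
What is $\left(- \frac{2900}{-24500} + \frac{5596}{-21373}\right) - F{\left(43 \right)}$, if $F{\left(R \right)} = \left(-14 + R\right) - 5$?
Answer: $- \frac{126424443}{5236385} \approx -24.143$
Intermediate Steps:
$F{\left(R \right)} = -19 + R$
$\left(- \frac{2900}{-24500} + \frac{5596}{-21373}\right) - F{\left(43 \right)} = \left(- \frac{2900}{-24500} + \frac{5596}{-21373}\right) - \left(-19 + 43\right) = \left(\left(-2900\right) \left(- \frac{1}{24500}\right) + 5596 \left(- \frac{1}{21373}\right)\right) - 24 = \left(\frac{29}{245} - \frac{5596}{21373}\right) - 24 = - \frac{751203}{5236385} - 24 = - \frac{126424443}{5236385}$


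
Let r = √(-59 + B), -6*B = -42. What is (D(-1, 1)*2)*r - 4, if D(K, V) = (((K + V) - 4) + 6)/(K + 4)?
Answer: -4 + 8*I*√13/3 ≈ -4.0 + 9.6148*I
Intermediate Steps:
B = 7 (B = -⅙*(-42) = 7)
D(K, V) = (2 + K + V)/(4 + K) (D(K, V) = ((-4 + K + V) + 6)/(4 + K) = (2 + K + V)/(4 + K))
r = 2*I*√13 (r = √(-59 + 7) = √(-52) = 2*I*√13 ≈ 7.2111*I)
(D(-1, 1)*2)*r - 4 = (((2 - 1 + 1)/(4 - 1))*2)*(2*I*√13) - 4 = ((2/3)*2)*(2*I*√13) - 4 = (((⅓)*2)*2)*(2*I*√13) - 4 = ((⅔)*2)*(2*I*√13) - 4 = 4*(2*I*√13)/3 - 4 = 8*I*√13/3 - 4 = -4 + 8*I*√13/3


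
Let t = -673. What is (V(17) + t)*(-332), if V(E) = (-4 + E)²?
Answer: 167328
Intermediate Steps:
(V(17) + t)*(-332) = ((-4 + 17)² - 673)*(-332) = (13² - 673)*(-332) = (169 - 673)*(-332) = -504*(-332) = 167328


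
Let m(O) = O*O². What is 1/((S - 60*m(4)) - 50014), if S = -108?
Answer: -1/53962 ≈ -1.8532e-5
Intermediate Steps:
m(O) = O³
1/((S - 60*m(4)) - 50014) = 1/((-108 - 60*4³) - 50014) = 1/((-108 - 60*64) - 50014) = 1/((-108 - 3840) - 50014) = 1/(-3948 - 50014) = 1/(-53962) = -1/53962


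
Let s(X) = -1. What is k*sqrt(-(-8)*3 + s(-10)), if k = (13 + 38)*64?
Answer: 3264*sqrt(23) ≈ 15654.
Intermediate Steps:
k = 3264 (k = 51*64 = 3264)
k*sqrt(-(-8)*3 + s(-10)) = 3264*sqrt(-(-8)*3 - 1) = 3264*sqrt(-2*(-12) - 1) = 3264*sqrt(24 - 1) = 3264*sqrt(23)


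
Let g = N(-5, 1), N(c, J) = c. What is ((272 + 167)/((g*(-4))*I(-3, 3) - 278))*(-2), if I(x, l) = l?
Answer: 439/109 ≈ 4.0275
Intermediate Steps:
g = -5
((272 + 167)/((g*(-4))*I(-3, 3) - 278))*(-2) = ((272 + 167)/(-5*(-4)*3 - 278))*(-2) = (439/(20*3 - 278))*(-2) = (439/(60 - 278))*(-2) = (439/(-218))*(-2) = (439*(-1/218))*(-2) = -439/218*(-2) = 439/109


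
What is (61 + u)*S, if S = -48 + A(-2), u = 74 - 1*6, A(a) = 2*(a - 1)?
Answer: -6966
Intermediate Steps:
A(a) = -2 + 2*a (A(a) = 2*(-1 + a) = -2 + 2*a)
u = 68 (u = 74 - 6 = 68)
S = -54 (S = -48 + (-2 + 2*(-2)) = -48 + (-2 - 4) = -48 - 6 = -54)
(61 + u)*S = (61 + 68)*(-54) = 129*(-54) = -6966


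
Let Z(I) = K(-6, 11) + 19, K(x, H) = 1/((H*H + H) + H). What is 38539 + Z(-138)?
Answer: 5513795/143 ≈ 38558.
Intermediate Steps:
K(x, H) = 1/(H² + 2*H) (K(x, H) = 1/((H² + H) + H) = 1/((H + H²) + H) = 1/(H² + 2*H))
Z(I) = 2718/143 (Z(I) = 1/(11*(2 + 11)) + 19 = (1/11)/13 + 19 = (1/11)*(1/13) + 19 = 1/143 + 19 = 2718/143)
38539 + Z(-138) = 38539 + 2718/143 = 5513795/143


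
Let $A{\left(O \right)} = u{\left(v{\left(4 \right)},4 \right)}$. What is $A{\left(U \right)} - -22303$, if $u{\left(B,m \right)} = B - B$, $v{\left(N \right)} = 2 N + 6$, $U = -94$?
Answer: $22303$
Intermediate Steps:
$v{\left(N \right)} = 6 + 2 N$
$u{\left(B,m \right)} = 0$
$A{\left(O \right)} = 0$
$A{\left(U \right)} - -22303 = 0 - -22303 = 0 + 22303 = 22303$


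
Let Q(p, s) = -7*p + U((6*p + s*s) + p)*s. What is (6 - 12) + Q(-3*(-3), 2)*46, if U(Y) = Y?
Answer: 3260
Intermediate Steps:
Q(p, s) = -7*p + s*(s**2 + 7*p) (Q(p, s) = -7*p + ((6*p + s*s) + p)*s = -7*p + ((6*p + s**2) + p)*s = -7*p + ((s**2 + 6*p) + p)*s = -7*p + (s**2 + 7*p)*s = -7*p + s*(s**2 + 7*p))
(6 - 12) + Q(-3*(-3), 2)*46 = (6 - 12) + (-(-21)*(-3) + 2*(2**2 + 7*(-3*(-3))))*46 = -6 + (-7*9 + 2*(4 + 7*9))*46 = -6 + (-63 + 2*(4 + 63))*46 = -6 + (-63 + 2*67)*46 = -6 + (-63 + 134)*46 = -6 + 71*46 = -6 + 3266 = 3260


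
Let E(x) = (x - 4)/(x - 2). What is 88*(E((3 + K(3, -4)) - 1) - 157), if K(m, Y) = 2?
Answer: -13816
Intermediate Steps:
E(x) = (-4 + x)/(-2 + x)
88*(E((3 + K(3, -4)) - 1) - 157) = 88*((-4 + ((3 + 2) - 1))/(-2 + ((3 + 2) - 1)) - 157) = 88*((-4 + (5 - 1))/(-2 + (5 - 1)) - 157) = 88*((-4 + 4)/(-2 + 4) - 157) = 88*(0/2 - 157) = 88*((1/2)*0 - 157) = 88*(0 - 157) = 88*(-157) = -13816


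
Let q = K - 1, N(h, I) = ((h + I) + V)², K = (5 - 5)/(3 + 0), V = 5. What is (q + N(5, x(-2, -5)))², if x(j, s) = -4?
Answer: 1225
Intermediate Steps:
K = 0 (K = 0/3 = 0*(⅓) = 0)
N(h, I) = (5 + I + h)² (N(h, I) = ((h + I) + 5)² = ((I + h) + 5)² = (5 + I + h)²)
q = -1 (q = 0 - 1 = -1)
(q + N(5, x(-2, -5)))² = (-1 + (5 - 4 + 5)²)² = (-1 + 6²)² = (-1 + 36)² = 35² = 1225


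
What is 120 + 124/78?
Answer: 4742/39 ≈ 121.59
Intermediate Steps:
120 + 124/78 = 120 + 124*(1/78) = 120 + 62/39 = 4742/39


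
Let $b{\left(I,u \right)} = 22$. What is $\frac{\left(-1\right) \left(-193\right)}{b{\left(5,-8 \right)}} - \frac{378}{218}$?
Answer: $\frac{16879}{2398} \approx 7.0388$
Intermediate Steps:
$\frac{\left(-1\right) \left(-193\right)}{b{\left(5,-8 \right)}} - \frac{378}{218} = \frac{\left(-1\right) \left(-193\right)}{22} - \frac{378}{218} = 193 \cdot \frac{1}{22} - \frac{189}{109} = \frac{193}{22} - \frac{189}{109} = \frac{16879}{2398}$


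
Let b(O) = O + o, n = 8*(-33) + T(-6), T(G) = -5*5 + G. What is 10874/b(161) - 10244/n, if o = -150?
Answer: 3320514/3245 ≈ 1023.3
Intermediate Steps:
T(G) = -25 + G
n = -295 (n = 8*(-33) + (-25 - 6) = -264 - 31 = -295)
b(O) = -150 + O (b(O) = O - 150 = -150 + O)
10874/b(161) - 10244/n = 10874/(-150 + 161) - 10244/(-295) = 10874/11 - 10244*(-1/295) = 10874*(1/11) + 10244/295 = 10874/11 + 10244/295 = 3320514/3245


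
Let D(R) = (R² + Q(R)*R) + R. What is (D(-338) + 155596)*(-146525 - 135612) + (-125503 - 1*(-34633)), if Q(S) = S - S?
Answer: -76036576644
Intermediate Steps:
Q(S) = 0
D(R) = R + R² (D(R) = (R² + 0*R) + R = (R² + 0) + R = R² + R = R + R²)
(D(-338) + 155596)*(-146525 - 135612) + (-125503 - 1*(-34633)) = (-338*(1 - 338) + 155596)*(-146525 - 135612) + (-125503 - 1*(-34633)) = (-338*(-337) + 155596)*(-282137) + (-125503 + 34633) = (113906 + 155596)*(-282137) - 90870 = 269502*(-282137) - 90870 = -76036485774 - 90870 = -76036576644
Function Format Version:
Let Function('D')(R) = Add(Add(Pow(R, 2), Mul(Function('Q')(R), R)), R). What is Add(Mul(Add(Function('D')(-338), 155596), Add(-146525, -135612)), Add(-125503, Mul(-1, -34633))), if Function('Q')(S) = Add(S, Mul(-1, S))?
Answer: -76036576644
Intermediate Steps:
Function('Q')(S) = 0
Function('D')(R) = Add(R, Pow(R, 2)) (Function('D')(R) = Add(Add(Pow(R, 2), Mul(0, R)), R) = Add(Add(Pow(R, 2), 0), R) = Add(Pow(R, 2), R) = Add(R, Pow(R, 2)))
Add(Mul(Add(Function('D')(-338), 155596), Add(-146525, -135612)), Add(-125503, Mul(-1, -34633))) = Add(Mul(Add(Mul(-338, Add(1, -338)), 155596), Add(-146525, -135612)), Add(-125503, Mul(-1, -34633))) = Add(Mul(Add(Mul(-338, -337), 155596), -282137), Add(-125503, 34633)) = Add(Mul(Add(113906, 155596), -282137), -90870) = Add(Mul(269502, -282137), -90870) = Add(-76036485774, -90870) = -76036576644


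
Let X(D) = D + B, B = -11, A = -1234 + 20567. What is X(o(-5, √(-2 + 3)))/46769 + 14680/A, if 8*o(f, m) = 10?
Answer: 2745521693/3616740308 ≈ 0.75912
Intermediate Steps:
o(f, m) = 5/4 (o(f, m) = (⅛)*10 = 5/4)
A = 19333
X(D) = -11 + D (X(D) = D - 11 = -11 + D)
X(o(-5, √(-2 + 3)))/46769 + 14680/A = (-11 + 5/4)/46769 + 14680/19333 = -39/4*1/46769 + 14680*(1/19333) = -39/187076 + 14680/19333 = 2745521693/3616740308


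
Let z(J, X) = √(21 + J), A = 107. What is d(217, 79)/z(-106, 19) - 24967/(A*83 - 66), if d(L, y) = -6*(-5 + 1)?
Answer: -24967/8815 - 24*I*√85/85 ≈ -2.8323 - 2.6032*I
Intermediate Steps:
d(L, y) = 24 (d(L, y) = -6*(-4) = 24)
d(217, 79)/z(-106, 19) - 24967/(A*83 - 66) = 24/(√(21 - 106)) - 24967/(107*83 - 66) = 24/(√(-85)) - 24967/(8881 - 66) = 24/((I*√85)) - 24967/8815 = 24*(-I*√85/85) - 24967*1/8815 = -24*I*√85/85 - 24967/8815 = -24967/8815 - 24*I*√85/85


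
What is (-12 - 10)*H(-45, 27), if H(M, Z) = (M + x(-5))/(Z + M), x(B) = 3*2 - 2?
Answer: -451/9 ≈ -50.111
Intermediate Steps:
x(B) = 4 (x(B) = 6 - 2 = 4)
H(M, Z) = (4 + M)/(M + Z) (H(M, Z) = (M + 4)/(Z + M) = (4 + M)/(M + Z))
(-12 - 10)*H(-45, 27) = (-12 - 10)*((4 - 45)/(-45 + 27)) = -22*(-41)/(-18) = -(-11)*(-41)/9 = -22*41/18 = -451/9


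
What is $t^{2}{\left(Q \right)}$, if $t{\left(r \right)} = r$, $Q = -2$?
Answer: $4$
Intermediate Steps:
$t^{2}{\left(Q \right)} = \left(-2\right)^{2} = 4$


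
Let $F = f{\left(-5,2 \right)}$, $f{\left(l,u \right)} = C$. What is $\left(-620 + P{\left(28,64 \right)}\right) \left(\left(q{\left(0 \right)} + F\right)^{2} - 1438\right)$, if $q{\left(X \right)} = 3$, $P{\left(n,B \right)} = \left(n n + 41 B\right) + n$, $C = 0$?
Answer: $-4024064$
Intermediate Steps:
$f{\left(l,u \right)} = 0$
$P{\left(n,B \right)} = n + n^{2} + 41 B$ ($P{\left(n,B \right)} = \left(n^{2} + 41 B\right) + n = n + n^{2} + 41 B$)
$F = 0$
$\left(-620 + P{\left(28,64 \right)}\right) \left(\left(q{\left(0 \right)} + F\right)^{2} - 1438\right) = \left(-620 + \left(28 + 28^{2} + 41 \cdot 64\right)\right) \left(\left(3 + 0\right)^{2} - 1438\right) = \left(-620 + \left(28 + 784 + 2624\right)\right) \left(3^{2} - 1438\right) = \left(-620 + 3436\right) \left(9 - 1438\right) = 2816 \left(-1429\right) = -4024064$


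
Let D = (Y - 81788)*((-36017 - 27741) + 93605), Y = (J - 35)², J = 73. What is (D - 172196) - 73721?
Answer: -2398273285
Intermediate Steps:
Y = 1444 (Y = (73 - 35)² = 38² = 1444)
D = -2398027368 (D = (1444 - 81788)*((-36017 - 27741) + 93605) = -80344*(-63758 + 93605) = -80344*29847 = -2398027368)
(D - 172196) - 73721 = (-2398027368 - 172196) - 73721 = -2398199564 - 73721 = -2398273285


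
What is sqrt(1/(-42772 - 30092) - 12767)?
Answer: I*sqrt(470708872634)/6072 ≈ 112.99*I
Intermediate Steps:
sqrt(1/(-42772 - 30092) - 12767) = sqrt(1/(-72864) - 12767) = sqrt(-1/72864 - 12767) = sqrt(-930254689/72864) = I*sqrt(470708872634)/6072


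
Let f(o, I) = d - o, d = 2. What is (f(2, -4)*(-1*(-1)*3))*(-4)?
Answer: 0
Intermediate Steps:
f(o, I) = 2 - o
(f(2, -4)*(-1*(-1)*3))*(-4) = ((2 - 1*2)*(-1*(-1)*3))*(-4) = ((2 - 2)*(1*3))*(-4) = (0*3)*(-4) = 0*(-4) = 0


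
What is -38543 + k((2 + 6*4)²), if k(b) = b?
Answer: -37867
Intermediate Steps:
-38543 + k((2 + 6*4)²) = -38543 + (2 + 6*4)² = -38543 + (2 + 24)² = -38543 + 26² = -38543 + 676 = -37867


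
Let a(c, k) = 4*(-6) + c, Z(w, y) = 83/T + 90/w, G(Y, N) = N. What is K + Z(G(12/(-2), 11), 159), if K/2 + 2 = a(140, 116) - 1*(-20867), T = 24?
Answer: 11081041/264 ≈ 41974.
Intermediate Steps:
Z(w, y) = 83/24 + 90/w
a(c, k) = -24 + c
K = 41962 (K = -4 + 2*((-24 + 140) - 1*(-20867)) = -4 + 2*(116 + 20867) = -4 + 2*20983 = -4 + 41966 = 41962)
K + Z(G(12/(-2), 11), 159) = 41962 + (83/24 + 90/11) = 41962 + 3073/264 = 11081041/264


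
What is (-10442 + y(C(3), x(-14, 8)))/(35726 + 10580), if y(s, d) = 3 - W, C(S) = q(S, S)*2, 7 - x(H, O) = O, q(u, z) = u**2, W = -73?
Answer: -5183/23153 ≈ -0.22386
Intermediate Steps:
x(H, O) = 7 - O
C(S) = 2*S**2 (C(S) = S**2*2 = 2*S**2)
y(s, d) = 76 (y(s, d) = 3 - 1*(-73) = 3 + 73 = 76)
(-10442 + y(C(3), x(-14, 8)))/(35726 + 10580) = (-10442 + 76)/(35726 + 10580) = -10366/46306 = -10366*1/46306 = -5183/23153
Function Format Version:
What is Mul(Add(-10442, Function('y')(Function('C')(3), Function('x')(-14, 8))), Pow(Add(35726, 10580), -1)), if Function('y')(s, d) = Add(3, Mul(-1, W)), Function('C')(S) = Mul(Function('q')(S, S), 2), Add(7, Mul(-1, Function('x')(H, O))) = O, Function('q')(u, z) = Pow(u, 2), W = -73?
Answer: Rational(-5183, 23153) ≈ -0.22386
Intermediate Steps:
Function('x')(H, O) = Add(7, Mul(-1, O))
Function('C')(S) = Mul(2, Pow(S, 2)) (Function('C')(S) = Mul(Pow(S, 2), 2) = Mul(2, Pow(S, 2)))
Function('y')(s, d) = 76 (Function('y')(s, d) = Add(3, Mul(-1, -73)) = Add(3, 73) = 76)
Mul(Add(-10442, Function('y')(Function('C')(3), Function('x')(-14, 8))), Pow(Add(35726, 10580), -1)) = Mul(Add(-10442, 76), Pow(Add(35726, 10580), -1)) = Mul(-10366, Pow(46306, -1)) = Mul(-10366, Rational(1, 46306)) = Rational(-5183, 23153)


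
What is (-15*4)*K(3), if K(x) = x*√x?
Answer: -180*√3 ≈ -311.77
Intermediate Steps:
K(x) = x^(3/2)
(-15*4)*K(3) = (-15*4)*3^(3/2) = -180*√3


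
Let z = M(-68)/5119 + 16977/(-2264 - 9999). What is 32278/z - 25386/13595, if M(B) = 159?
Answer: -13774368325828463/577484644185 ≈ -23852.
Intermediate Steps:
z = -84955446/62774297 (z = 159/5119 + 16977/(-2264 - 9999) = 159*(1/5119) + 16977/(-12263) = 159/5119 + 16977*(-1/12263) = 159/5119 - 16977/12263 = -84955446/62774297 ≈ -1.3533)
32278/z - 25386/13595 = 32278/(-84955446/62774297) - 25386/13595 = 32278*(-62774297/84955446) - 25386*1/13595 = -1013114379283/42477723 - 25386/13595 = -13774368325828463/577484644185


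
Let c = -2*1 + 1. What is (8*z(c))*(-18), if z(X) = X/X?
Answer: -144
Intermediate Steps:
c = -1 (c = -2 + 1 = -1)
z(X) = 1
(8*z(c))*(-18) = (8*1)*(-18) = 8*(-18) = -144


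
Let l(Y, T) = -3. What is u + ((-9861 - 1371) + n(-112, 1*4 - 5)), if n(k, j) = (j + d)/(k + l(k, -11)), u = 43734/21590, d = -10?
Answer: -557642086/49657 ≈ -11230.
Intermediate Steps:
u = 21867/10795 (u = 43734*(1/21590) = 21867/10795 ≈ 2.0257)
n(k, j) = (-10 + j)/(-3 + k) (n(k, j) = (j - 10)/(k - 3) = (-10 + j)/(-3 + k))
u + ((-9861 - 1371) + n(-112, 1*4 - 5)) = 21867/10795 + ((-9861 - 1371) + (-10 + (1*4 - 5))/(-3 - 112)) = 21867/10795 + (-11232 + (-10 + (4 - 5))/(-115)) = 21867/10795 + (-11232 - (-10 - 1)/115) = 21867/10795 + (-11232 - 1/115*(-11)) = 21867/10795 + (-11232 + 11/115) = 21867/10795 - 1291669/115 = -557642086/49657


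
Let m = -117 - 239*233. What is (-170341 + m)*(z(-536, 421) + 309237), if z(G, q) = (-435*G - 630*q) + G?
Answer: -62558717495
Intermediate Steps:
z(G, q) = -630*q - 434*G (z(G, q) = (-630*q - 435*G) + G = -630*q - 434*G)
m = -55804 (m = -117 - 55687 = -55804)
(-170341 + m)*(z(-536, 421) + 309237) = (-170341 - 55804)*((-630*421 - 434*(-536)) + 309237) = -226145*((-265230 + 232624) + 309237) = -226145*(-32606 + 309237) = -226145*276631 = -62558717495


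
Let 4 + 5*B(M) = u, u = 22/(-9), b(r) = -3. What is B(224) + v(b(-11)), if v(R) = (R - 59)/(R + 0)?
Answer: 872/45 ≈ 19.378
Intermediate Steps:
u = -22/9 (u = 22*(-1/9) = -22/9 ≈ -2.4444)
v(R) = (-59 + R)/R
B(M) = -58/45 (B(M) = -4/5 + (1/5)*(-22/9) = -4/5 - 22/45 = -58/45)
B(224) + v(b(-11)) = -58/45 + (-59 - 3)/(-3) = -58/45 - 1/3*(-62) = -58/45 + 62/3 = 872/45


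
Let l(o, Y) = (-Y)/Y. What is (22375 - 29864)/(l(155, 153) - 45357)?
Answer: 7489/45358 ≈ 0.16511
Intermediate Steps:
l(o, Y) = -1
(22375 - 29864)/(l(155, 153) - 45357) = (22375 - 29864)/(-1 - 45357) = -7489/(-45358) = -7489*(-1/45358) = 7489/45358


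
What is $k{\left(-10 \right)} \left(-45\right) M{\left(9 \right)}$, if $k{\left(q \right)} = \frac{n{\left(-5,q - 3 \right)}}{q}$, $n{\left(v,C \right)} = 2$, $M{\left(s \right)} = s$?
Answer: $81$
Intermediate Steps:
$k{\left(q \right)} = \frac{2}{q}$
$k{\left(-10 \right)} \left(-45\right) M{\left(9 \right)} = \frac{2}{-10} \left(-45\right) 9 = 2 \left(- \frac{1}{10}\right) \left(-45\right) 9 = \left(- \frac{1}{5}\right) \left(-45\right) 9 = 9 \cdot 9 = 81$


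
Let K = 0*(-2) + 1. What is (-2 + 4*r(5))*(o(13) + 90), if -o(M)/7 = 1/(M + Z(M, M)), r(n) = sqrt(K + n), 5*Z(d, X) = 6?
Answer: -12710/71 + 25420*sqrt(6)/71 ≈ 697.97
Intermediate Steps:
K = 1 (K = 0 + 1 = 1)
Z(d, X) = 6/5 (Z(d, X) = (1/5)*6 = 6/5)
r(n) = sqrt(1 + n)
o(M) = -7/(6/5 + M) (o(M) = -7/(M + 6/5) = -7/(6/5 + M))
(-2 + 4*r(5))*(o(13) + 90) = (-2 + 4*sqrt(1 + 5))*(-35/(6 + 5*13) + 90) = (-2 + 4*sqrt(6))*(-35/(6 + 65) + 90) = (-2 + 4*sqrt(6))*(-35/71 + 90) = (-2 + 4*sqrt(6))*(6355/71) = -12710/71 + 25420*sqrt(6)/71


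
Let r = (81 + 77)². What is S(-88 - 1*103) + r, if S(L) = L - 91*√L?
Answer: 24773 - 91*I*√191 ≈ 24773.0 - 1257.6*I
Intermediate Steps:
r = 24964 (r = 158² = 24964)
S(-88 - 1*103) + r = ((-88 - 1*103) - 91*√(-88 - 1*103)) + 24964 = ((-88 - 103) - 91*√(-88 - 103)) + 24964 = (-191 - 91*I*√191) + 24964 = 24773 - 91*I*√191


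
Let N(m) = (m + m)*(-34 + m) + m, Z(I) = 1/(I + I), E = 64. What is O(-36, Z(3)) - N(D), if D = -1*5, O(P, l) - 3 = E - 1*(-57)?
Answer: -261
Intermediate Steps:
Z(I) = 1/(2*I)
O(P, l) = 124 (O(P, l) = 3 + (64 - 1*(-57)) = 3 + (64 + 57) = 3 + 121 = 124)
D = -5
N(m) = m + 2*m*(-34 + m) (N(m) = (2*m)*(-34 + m) + m = 2*m*(-34 + m) + m = m + 2*m*(-34 + m))
O(-36, Z(3)) - N(D) = 124 - (-5)*(-67 + 2*(-5)) = 124 - (-5)*(-67 - 10) = 124 - (-5)*(-77) = 124 - 1*385 = 124 - 385 = -261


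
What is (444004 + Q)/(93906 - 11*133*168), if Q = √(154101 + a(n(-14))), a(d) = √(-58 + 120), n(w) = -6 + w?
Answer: -222002/75939 - √(154101 + √62)/151878 ≈ -2.9260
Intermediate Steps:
a(d) = √62
Q = √(154101 + √62) ≈ 392.57
(444004 + Q)/(93906 - 11*133*168) = (444004 + √(154101 + √62))/(93906 - 11*133*168) = (444004 + √(154101 + √62))/(93906 - 1463*168) = (444004 + √(154101 + √62))/(93906 - 245784) = (444004 + √(154101 + √62))/(-151878) = (444004 + √(154101 + √62))*(-1/151878) = -222002/75939 - √(154101 + √62)/151878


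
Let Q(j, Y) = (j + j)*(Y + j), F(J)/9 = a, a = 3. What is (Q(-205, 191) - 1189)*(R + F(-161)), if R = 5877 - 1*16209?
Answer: -46898055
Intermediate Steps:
F(J) = 27 (F(J) = 9*3 = 27)
R = -10332 (R = 5877 - 16209 = -10332)
Q(j, Y) = 2*j*(Y + j) (Q(j, Y) = (2*j)*(Y + j) = 2*j*(Y + j))
(Q(-205, 191) - 1189)*(R + F(-161)) = (2*(-205)*(191 - 205) - 1189)*(-10332 + 27) = (2*(-205)*(-14) - 1189)*(-10305) = (5740 - 1189)*(-10305) = 4551*(-10305) = -46898055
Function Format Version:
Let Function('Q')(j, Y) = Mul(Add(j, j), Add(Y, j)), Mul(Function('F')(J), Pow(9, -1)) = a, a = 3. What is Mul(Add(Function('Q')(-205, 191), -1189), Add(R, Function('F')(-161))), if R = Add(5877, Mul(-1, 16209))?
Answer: -46898055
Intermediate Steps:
Function('F')(J) = 27 (Function('F')(J) = Mul(9, 3) = 27)
R = -10332 (R = Add(5877, -16209) = -10332)
Function('Q')(j, Y) = Mul(2, j, Add(Y, j)) (Function('Q')(j, Y) = Mul(Mul(2, j), Add(Y, j)) = Mul(2, j, Add(Y, j)))
Mul(Add(Function('Q')(-205, 191), -1189), Add(R, Function('F')(-161))) = Mul(Add(Mul(2, -205, Add(191, -205)), -1189), Add(-10332, 27)) = Mul(Add(Mul(2, -205, -14), -1189), -10305) = Mul(Add(5740, -1189), -10305) = Mul(4551, -10305) = -46898055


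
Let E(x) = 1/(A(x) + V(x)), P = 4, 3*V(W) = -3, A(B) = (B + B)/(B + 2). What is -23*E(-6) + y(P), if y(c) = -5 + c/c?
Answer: -31/2 ≈ -15.500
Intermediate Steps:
A(B) = 2*B/(2 + B) (A(B) = (2*B)/(2 + B) = 2*B/(2 + B))
V(W) = -1 (V(W) = (⅓)*(-3) = -1)
E(x) = 1/(-1 + 2*x/(2 + x)) (E(x) = 1/(2*x/(2 + x) - 1) = 1/(-1 + 2*x/(2 + x)))
y(c) = -4 (y(c) = -5 + 1 = -4)
-23*E(-6) + y(P) = -23*(2 - 6)/(-2 - 6) - 4 = -23*(-4)/(-8) - 4 = -(-23)*(-4)/8 - 4 = -23*½ - 4 = -23/2 - 4 = -31/2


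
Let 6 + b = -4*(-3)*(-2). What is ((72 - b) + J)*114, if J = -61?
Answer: 4674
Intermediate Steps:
b = -30 (b = -6 - 4*(-3)*(-2) = -6 + 12*(-2) = -6 - 24 = -30)
((72 - b) + J)*114 = ((72 - 1*(-30)) - 61)*114 = ((72 + 30) - 61)*114 = (102 - 61)*114 = 41*114 = 4674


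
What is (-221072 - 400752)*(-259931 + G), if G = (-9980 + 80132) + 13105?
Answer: 109860133376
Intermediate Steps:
G = 83257 (G = 70152 + 13105 = 83257)
(-221072 - 400752)*(-259931 + G) = (-221072 - 400752)*(-259931 + 83257) = -621824*(-176674) = 109860133376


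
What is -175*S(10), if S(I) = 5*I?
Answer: -8750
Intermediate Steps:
-175*S(10) = -875*10 = -175*50 = -8750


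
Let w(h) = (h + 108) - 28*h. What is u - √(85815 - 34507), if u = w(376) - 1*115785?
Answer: -125829 - 2*√12827 ≈ -1.2606e+5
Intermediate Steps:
w(h) = 108 - 27*h (w(h) = (108 + h) - 28*h = 108 - 27*h)
u = -125829 (u = (108 - 27*376) - 1*115785 = (108 - 10152) - 115785 = -10044 - 115785 = -125829)
u - √(85815 - 34507) = -125829 - √(85815 - 34507) = -125829 - √51308 = -125829 - 2*√12827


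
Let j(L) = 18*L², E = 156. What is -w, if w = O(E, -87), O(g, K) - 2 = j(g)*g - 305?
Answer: -68335185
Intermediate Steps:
O(g, K) = -303 + 18*g³ (O(g, K) = 2 + ((18*g²)*g - 305) = 2 + (18*g³ - 305) = 2 + (-305 + 18*g³) = -303 + 18*g³)
w = 68335185 (w = -303 + 18*156³ = -303 + 18*3796416 = -303 + 68335488 = 68335185)
-w = -1*68335185 = -68335185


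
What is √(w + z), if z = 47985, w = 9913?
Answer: √57898 ≈ 240.62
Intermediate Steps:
√(w + z) = √(9913 + 47985) = √57898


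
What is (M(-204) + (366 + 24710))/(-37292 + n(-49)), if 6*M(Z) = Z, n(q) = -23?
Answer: -25042/37315 ≈ -0.67110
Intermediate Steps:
M(Z) = Z/6
(M(-204) + (366 + 24710))/(-37292 + n(-49)) = ((⅙)*(-204) + (366 + 24710))/(-37292 - 23) = (-34 + 25076)/(-37315) = 25042*(-1/37315) = -25042/37315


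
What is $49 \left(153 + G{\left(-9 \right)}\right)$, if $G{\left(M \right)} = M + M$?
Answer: $6615$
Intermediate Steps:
$G{\left(M \right)} = 2 M$
$49 \left(153 + G{\left(-9 \right)}\right) = 49 \left(153 + 2 \left(-9\right)\right) = 49 \left(153 - 18\right) = 49 \cdot 135 = 6615$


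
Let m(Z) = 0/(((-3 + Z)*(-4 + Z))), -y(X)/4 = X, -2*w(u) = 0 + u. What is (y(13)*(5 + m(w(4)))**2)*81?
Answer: -105300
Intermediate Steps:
w(u) = -u/2 (w(u) = -(0 + u)/2 = -u/2)
y(X) = -4*X
m(Z) = 0 (m(Z) = 0/(((-4 + Z)*(-3 + Z))) = 0*(1/((-4 + Z)*(-3 + Z))) = 0)
(y(13)*(5 + m(w(4)))**2)*81 = ((-4*13)*(5 + 0)**2)*81 = -52*5**2*81 = -52*25*81 = -1300*81 = -105300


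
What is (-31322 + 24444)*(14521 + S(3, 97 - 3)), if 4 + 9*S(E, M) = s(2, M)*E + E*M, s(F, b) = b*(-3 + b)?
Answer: -1077294262/9 ≈ -1.1970e+8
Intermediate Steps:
S(E, M) = -4/9 + E*M/9 + E*M*(-3 + M)/9 (S(E, M) = -4/9 + ((M*(-3 + M))*E + E*M)/9 = -4/9 + (E*M*(-3 + M) + E*M)/9 = -4/9 + (E*M + E*M*(-3 + M))/9 = -4/9 + (E*M/9 + E*M*(-3 + M)/9) = -4/9 + E*M/9 + E*M*(-3 + M)/9)
(-31322 + 24444)*(14521 + S(3, 97 - 3)) = (-31322 + 24444)*(14521 + (-4/9 + (⅑)*3*(97 - 3) + (⅑)*3*(97 - 3)*(-3 + (97 - 3)))) = -6878*(14521 + (-4/9 + (⅑)*3*94 + (⅑)*3*94*(-3 + 94))) = -6878*(14521 + (-4/9 + 94/3 + (⅑)*3*94*91)) = -6878*(14521 + (-4/9 + 94/3 + 8554/3)) = -6878*(14521 + 25940/9) = -6878*156629/9 = -1077294262/9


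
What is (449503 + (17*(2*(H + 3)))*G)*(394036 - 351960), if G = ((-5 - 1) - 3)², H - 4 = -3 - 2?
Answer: 19145042836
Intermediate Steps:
H = -1 (H = 4 + (-3 - 2) = 4 - 5 = -1)
G = 81 (G = (-6 - 3)² = (-9)² = 81)
(449503 + (17*(2*(H + 3)))*G)*(394036 - 351960) = (449503 + (17*(2*(-1 + 3)))*81)*(394036 - 351960) = (449503 + (17*(2*2))*81)*42076 = (449503 + (17*4)*81)*42076 = (449503 + 68*81)*42076 = (449503 + 5508)*42076 = 455011*42076 = 19145042836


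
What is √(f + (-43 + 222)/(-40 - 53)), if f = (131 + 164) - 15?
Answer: √2405073/93 ≈ 16.676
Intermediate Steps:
f = 280 (f = 295 - 15 = 280)
√(f + (-43 + 222)/(-40 - 53)) = √(280 + (-43 + 222)/(-40 - 53)) = √(280 + 179/(-93)) = √(280 + 179*(-1/93)) = √(280 - 179/93) = √(25861/93) = √2405073/93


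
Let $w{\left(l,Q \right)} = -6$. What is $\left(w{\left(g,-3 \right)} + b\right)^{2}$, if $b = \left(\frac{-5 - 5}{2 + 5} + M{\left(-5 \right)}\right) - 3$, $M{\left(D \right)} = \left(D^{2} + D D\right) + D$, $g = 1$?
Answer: $\frac{58564}{49} \approx 1195.2$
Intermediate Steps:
$M{\left(D \right)} = D + 2 D^{2}$ ($M{\left(D \right)} = \left(D^{2} + D^{2}\right) + D = 2 D^{2} + D = D + 2 D^{2}$)
$b = \frac{284}{7}$ ($b = \left(\frac{-5 - 5}{2 + 5} - 5 \left(1 + 2 \left(-5\right)\right)\right) - 3 = \left(- \frac{10}{7} - 5 \left(1 - 10\right)\right) - 3 = \left(\left(-10\right) \frac{1}{7} - -45\right) - 3 = \left(- \frac{10}{7} + 45\right) - 3 = \frac{305}{7} - 3 = \frac{284}{7} \approx 40.571$)
$\left(w{\left(g,-3 \right)} + b\right)^{2} = \left(-6 + \frac{284}{7}\right)^{2} = \left(\frac{242}{7}\right)^{2} = \frac{58564}{49}$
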